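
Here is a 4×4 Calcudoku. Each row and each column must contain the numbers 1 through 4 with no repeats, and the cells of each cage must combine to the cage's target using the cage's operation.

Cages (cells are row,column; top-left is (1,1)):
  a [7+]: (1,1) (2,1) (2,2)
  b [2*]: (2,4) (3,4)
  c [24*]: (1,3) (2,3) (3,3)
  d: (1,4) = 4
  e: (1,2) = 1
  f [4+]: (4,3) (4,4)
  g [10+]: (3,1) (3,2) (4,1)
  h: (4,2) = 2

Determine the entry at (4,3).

E is a freebie, leaving (1,2) = 1.
D is a freebie, so (1,4) = 4.
Cage h is a single given cell, which forces (4,2) = 2.
The 3 cells of cage a must have sum 7, so (2,1) = 1.
Row 2 already has 1; hence (2,4) = 2.
2 is placed in column 4, which forces (3,4) = 1.
Column 4 already has 1; hence (4,4) = 3.
Cage g has sum 10, leaving (3,1) = 2.
The 3 cells of cage g must have sum 10; hence (3,2) = 4.
Row 3 now contains 4, so (3,3) = 3.
Row 4 already has 3, leaving (4,1) = 4.
Row 4 already has 3, leaving (4,3) = 1.
2 is placed in column 1, which forces (1,1) = 3.
Column 3 now contains 3, which forces (1,3) = 2.
Column 2 already has 4, so (2,2) = 3.
Column 3 now contains 3, so (2,3) = 4.
The full grid is 3 1 2 4 / 1 3 4 2 / 2 4 3 1 / 4 2 1 3.

1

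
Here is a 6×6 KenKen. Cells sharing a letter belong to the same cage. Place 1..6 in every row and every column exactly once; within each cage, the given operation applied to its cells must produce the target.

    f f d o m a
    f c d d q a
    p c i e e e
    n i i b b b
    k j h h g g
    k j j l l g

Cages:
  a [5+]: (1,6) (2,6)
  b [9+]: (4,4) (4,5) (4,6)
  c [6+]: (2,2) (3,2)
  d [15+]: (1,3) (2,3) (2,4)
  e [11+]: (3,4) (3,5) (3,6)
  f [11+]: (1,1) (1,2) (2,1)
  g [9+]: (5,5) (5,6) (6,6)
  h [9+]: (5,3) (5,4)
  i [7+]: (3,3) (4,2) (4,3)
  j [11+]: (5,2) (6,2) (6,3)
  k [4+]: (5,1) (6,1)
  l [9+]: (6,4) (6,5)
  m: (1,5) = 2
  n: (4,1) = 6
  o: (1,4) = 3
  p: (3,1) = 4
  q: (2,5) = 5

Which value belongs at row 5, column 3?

5

O is a freebie, which forces (1,4) = 3.
Cage m is a single given cell; hence (1,5) = 2.
Cage q is a single given cell, which forces (2,5) = 5.
Cage p is a single given cell, which forces (3,1) = 4.
Cage n is a single given cell; hence (4,1) = 6.
Cage f needs sum 11, leaving (1,1) = 5.
Cage f has sum 11, so (1,2) = 4.
Row 1 already has 5, so (1,3) = 6.
Row 1 already has 4, which forces (1,6) = 1.
Cage f has sum 11, which forces (2,1) = 2.
Column 2 already has 4, leaving (2,2) = 1.
Column 6 now contains 1, which forces (2,6) = 4.
Row 2 already has 4, so (2,3) = 3.
Row 2 already has 4, which forces (2,4) = 6.
Cage c's pair has sum 6, which forces (3,2) = 5.
6 is placed in column 4, which forces (3,4) = 2.
6 is placed in column 4; hence (6,4) = 5.
2 is placed in row 3; hence (3,3) = 1.
The 3 cells of cage i must have sum 7; hence (4,2) = 2.
Cage i has sum 7, so (4,3) = 4.
Row 4 now contains 4, leaving (4,4) = 1.
Cage b has sum 9; hence (4,5) = 3.
Row 4 now contains 2, leaving (4,6) = 5.
Cage h's pair has sum 9; hence (5,3) = 5.
Column 4 already has 5; hence (5,4) = 4.
Row 5 already has 4; hence (5,5) = 1.
Cage j needs sum 11, leaving (6,3) = 2.
The two cells of cage l must have sum 9; hence (6,5) = 4.
Column 5 now contains 3, leaving (3,5) = 6.
The 3 cells of cage e must have sum 11, leaving (3,6) = 3.
1 is placed in row 5; hence (5,1) = 3.
3 is placed in row 5, which forces (5,2) = 6.
The 3 cells of cage g must have sum 9, leaving (5,6) = 2.
Cage k needs two cells with sum 4, which forces (6,1) = 1.
6 is placed in column 2; hence (6,2) = 3.
The 3 cells of cage g must have sum 9, leaving (6,6) = 6.
Filled in: 5 4 6 3 2 1 / 2 1 3 6 5 4 / 4 5 1 2 6 3 / 6 2 4 1 3 5 / 3 6 5 4 1 2 / 1 3 2 5 4 6.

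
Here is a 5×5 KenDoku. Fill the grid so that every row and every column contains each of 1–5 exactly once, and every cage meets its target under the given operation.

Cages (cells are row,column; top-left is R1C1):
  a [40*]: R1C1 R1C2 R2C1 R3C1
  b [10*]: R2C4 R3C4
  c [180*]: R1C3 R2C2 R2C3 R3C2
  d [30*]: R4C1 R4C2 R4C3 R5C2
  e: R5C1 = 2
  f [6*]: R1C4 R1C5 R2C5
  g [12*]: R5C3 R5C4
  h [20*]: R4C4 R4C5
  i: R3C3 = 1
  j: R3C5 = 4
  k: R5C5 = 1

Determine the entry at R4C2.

1

Cage i is a single given cell, so R3C3 = 1.
J is a freebie, leaving R3C5 = 4.
Column 5 already has 4; hence R4C5 = 5.
Cage e is a single given cell, which forces R5C1 = 2.
K is a freebie, so R5C5 = 1.
Cage a has product 40; hence R1C2 = 2.
Cage f has product 6, so R1C4 = 1.
Row 1 now contains 2, which forces R1C5 = 3.
3 is placed in column 5, leaving R2C5 = 2.
Column 1 now contains 2, so R3C1 = 5.
Row 3 now contains 5, so R3C2 = 3.
Row 3 now contains 5, which forces R3C4 = 2.
Column 2 already has 3; hence R4C2 = 1.
5 is placed in row 4; hence R4C4 = 4.
Cage d needs product 30, which forces R5C2 = 5.
Column 4 already has 4, which forces R5C4 = 3.
1 is placed in row 1; hence R1C1 = 4.
Cage c has product 180, leaving R1C3 = 5.
Cage a has product 40, so R2C1 = 1.
5 is placed in column 2; hence R2C2 = 4.
Cage c needs product 180; hence R2C3 = 3.
Row 2 now contains 2, leaving R2C4 = 5.
1 is placed in row 4, leaving R4C1 = 3.
Cage d needs product 30, which forces R4C3 = 2.
Row 5 now contains 3, which forces R5C3 = 4.
The full grid is 4 2 5 1 3 / 1 4 3 5 2 / 5 3 1 2 4 / 3 1 2 4 5 / 2 5 4 3 1.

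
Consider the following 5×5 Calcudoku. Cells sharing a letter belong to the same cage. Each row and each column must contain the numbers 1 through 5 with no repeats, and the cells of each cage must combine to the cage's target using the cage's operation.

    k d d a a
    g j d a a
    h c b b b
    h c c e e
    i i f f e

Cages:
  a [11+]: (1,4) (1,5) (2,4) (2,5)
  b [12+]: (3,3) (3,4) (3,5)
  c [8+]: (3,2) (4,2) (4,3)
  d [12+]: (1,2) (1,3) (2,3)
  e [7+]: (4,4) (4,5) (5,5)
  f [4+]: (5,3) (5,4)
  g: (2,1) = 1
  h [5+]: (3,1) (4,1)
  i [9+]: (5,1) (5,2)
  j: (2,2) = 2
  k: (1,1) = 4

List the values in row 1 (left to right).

K is a freebie, which forces (1,1) = 4.
Cage g is given, so (2,1) = 1.
J is a freebie, so (2,2) = 2.
Column 1 already has 4; hence (5,1) = 5.
Row 5 already has 5; hence (5,2) = 4.
The only place for 1 in row 3 is (3,2).
Row 3 needs a 2, and only (3,1) is open for it.
Column 1 now contains 2; hence (4,1) = 3.
3 is placed in row 4, so (4,2) = 5.
Column 2 now contains 5, leaving (1,2) = 3.
Cage d needs sum 12; hence (1,3) = 5.
Cage d needs sum 12; hence (2,3) = 4.
4 is placed in column 3, leaving (3,3) = 3.
The 3 cells of cage c must have sum 8, which forces (4,3) = 2.
Column 3 already has 3, so (5,3) = 1.
1 is placed in row 5, leaving (5,4) = 3.
1 is placed in row 5, which forces (5,5) = 2.
The 4 cells of cage a must have sum 11, so (1,4) = 2.
Column 5 now contains 2, leaving (1,5) = 1.
Column 4 already has 3, which forces (2,4) = 5.
The 4 cells of cage a must have sum 11, so (2,5) = 3.
5 is placed in column 4; hence (3,4) = 4.
Row 3 already has 4, so (3,5) = 5.
Column 4 now contains 4, which forces (4,4) = 1.
Column 5 now contains 1; hence (4,5) = 4.
Completed grid: 4 3 5 2 1 / 1 2 4 5 3 / 2 1 3 4 5 / 3 5 2 1 4 / 5 4 1 3 2.

4 3 5 2 1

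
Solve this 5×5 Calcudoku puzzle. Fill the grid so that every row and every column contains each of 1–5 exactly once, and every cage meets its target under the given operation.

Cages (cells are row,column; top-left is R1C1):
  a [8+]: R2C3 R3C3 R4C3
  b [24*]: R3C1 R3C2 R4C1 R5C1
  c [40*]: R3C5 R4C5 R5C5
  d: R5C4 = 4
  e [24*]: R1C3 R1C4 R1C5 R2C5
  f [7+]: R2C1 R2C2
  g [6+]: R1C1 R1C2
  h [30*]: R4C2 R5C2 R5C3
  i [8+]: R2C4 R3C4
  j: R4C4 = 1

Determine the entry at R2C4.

J is a freebie, so R4C4 = 1.
D is a freebie, so R5C4 = 4.
Row 5 needs a 1, and only R5C1 is open for it.
The only place for 5 in row 1 is R1C1.
The two cells of cage g must have sum 6, so R1C2 = 1.
Cage e has product 24, leaving R2C5 = 1.
The 3 cells of cage a must have sum 8, which forces R3C3 = 1.
Column 4 needs a 2, and only R1C4 is open for it.
The only place for 3 in column 5 is R1C5.
Row 1 now contains 3, so R1C3 = 4.
Column 3 needs a 3, and only R5C3 is open for it.
The only place for 3 in row 4 is R4C1.
In row 2, 4 can only go at R2C1, so R2C1 = 4.
Cage f needs two cells with sum 7, so R2C2 = 3.
3 is placed in row 2, so R2C4 = 5.
Column 1 now contains 4; hence R3C1 = 2.
Cage b needs product 24, so R3C2 = 4.
5 is placed in column 4; hence R3C4 = 3.
Row 3 now contains 4, which forces R3C5 = 5.
Column 5 already has 5, leaving R5C5 = 2.
5 is placed in row 2; hence R2C3 = 2.
The 3 cells of cage h must have product 30; hence R4C2 = 2.
Cage a has sum 8, which forces R4C3 = 5.
Column 5 now contains 2; hence R4C5 = 4.
Row 5 already has 2, leaving R5C2 = 5.
Filled in: 5 1 4 2 3 / 4 3 2 5 1 / 2 4 1 3 5 / 3 2 5 1 4 / 1 5 3 4 2.

5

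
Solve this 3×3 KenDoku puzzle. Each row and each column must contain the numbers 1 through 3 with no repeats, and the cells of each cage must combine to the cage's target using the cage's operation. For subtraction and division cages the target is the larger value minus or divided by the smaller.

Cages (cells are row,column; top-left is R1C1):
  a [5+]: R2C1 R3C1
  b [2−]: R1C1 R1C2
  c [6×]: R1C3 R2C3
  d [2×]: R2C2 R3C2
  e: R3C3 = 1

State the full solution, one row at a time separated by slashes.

E is a freebie, so R3C3 = 1.
Cage d needs two cells with product 2, leaving R2C2 = 1.
Row 3 now contains 1, leaving R3C2 = 2.
Cage b's pair has difference 2, so R1C1 = 1.
1 is placed in column 2, so R1C2 = 3.
Row 1 now contains 3; hence R1C3 = 2.
Cage a's pair has sum 5; hence R2C1 = 2.
Column 3 already has 2, leaving R2C3 = 3.
2 is placed in row 3, which forces R3C1 = 3.

1 3 2 / 2 1 3 / 3 2 1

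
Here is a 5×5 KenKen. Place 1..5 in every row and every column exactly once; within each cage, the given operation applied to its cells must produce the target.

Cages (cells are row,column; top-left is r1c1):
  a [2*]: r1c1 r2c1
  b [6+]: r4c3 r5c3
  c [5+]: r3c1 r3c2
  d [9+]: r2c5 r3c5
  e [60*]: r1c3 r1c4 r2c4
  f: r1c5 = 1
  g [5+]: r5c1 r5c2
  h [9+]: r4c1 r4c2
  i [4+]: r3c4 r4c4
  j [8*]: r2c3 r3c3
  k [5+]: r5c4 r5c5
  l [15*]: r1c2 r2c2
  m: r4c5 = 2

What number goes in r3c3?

F is a freebie, so r1c5 = 1.
Cage m is a single given cell, leaving r4c5 = 2.
Row 1 already has 1; hence r1c1 = 2.
The two cells of cage a must have product 2; hence r2c1 = 1.
The only place for 2 in row 2 is r2c3.
Column 3 already has 2; hence r3c3 = 4.
Row 3 already has 4, so r3c5 = 5.
5 is placed in column 5, leaving r2c5 = 4.
Row 3 already has 4; hence r3c1 = 3.
Cage c's pair has sum 5, leaving r3c2 = 2.
Row 3 now contains 3, leaving r3c4 = 1.
1 is placed in column 4, leaving r4c4 = 3.
Column 1 now contains 3; hence r5c1 = 4.
Column 2 already has 2, so r5c2 = 1.
Row 5 already has 1, so r5c3 = 5.
1 is placed in column 4, leaving r5c4 = 2.
Column 5 already has 4, which forces r5c5 = 3.
Column 3 already has 5; hence r1c3 = 3.
The 3 cells of cage e must have product 60; hence r1c4 = 4.
Column 4 now contains 3, so r2c4 = 5.
Column 1 now contains 4, leaving r4c1 = 5.
The two cells of cage h must have sum 9, which forces r4c2 = 4.
Column 3 already has 5, leaving r4c3 = 1.
Row 1 already has 3, leaving r1c2 = 5.
Row 2 already has 5; hence r2c2 = 3.
Filled in: 2 5 3 4 1 / 1 3 2 5 4 / 3 2 4 1 5 / 5 4 1 3 2 / 4 1 5 2 3.

4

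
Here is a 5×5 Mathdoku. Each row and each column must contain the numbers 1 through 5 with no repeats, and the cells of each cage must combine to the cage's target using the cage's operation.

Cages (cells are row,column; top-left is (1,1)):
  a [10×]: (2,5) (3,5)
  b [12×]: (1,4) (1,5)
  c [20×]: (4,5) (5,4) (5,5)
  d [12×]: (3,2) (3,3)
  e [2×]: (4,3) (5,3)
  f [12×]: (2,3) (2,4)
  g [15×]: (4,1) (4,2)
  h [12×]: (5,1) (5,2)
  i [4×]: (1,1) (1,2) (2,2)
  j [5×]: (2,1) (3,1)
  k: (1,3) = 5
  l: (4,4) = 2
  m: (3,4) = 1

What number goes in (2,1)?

Cage k is a single given cell; hence (1,3) = 5.
Cage m is a single given cell; hence (3,4) = 1.
Cage l is given, so (4,4) = 2.
Cage j needs two cells with product 5, which forces (2,1) = 1.
1 is placed in row 2, leaving (2,2) = 2.
Row 2 now contains 2, which forces (2,5) = 5.
Row 3 already has 1, which forces (3,1) = 5.
5 is placed in column 5; hence (3,5) = 2.
5 is placed in column 1; hence (4,1) = 3.
Row 4 already has 3; hence (4,2) = 5.
Row 4 now contains 2, which forces (4,3) = 1.
Row 4 already has 1, which forces (4,5) = 4.
Column 1 already has 3, so (5,1) = 4.
Row 5 already has 4, leaving (5,2) = 3.
The two cells of cage e must have product 2, which forces (5,3) = 2.
Row 5 already has 4; hence (5,4) = 5.
Column 5 already has 4, which forces (5,5) = 1.
1 is placed in column 1; hence (1,1) = 2.
The 3 cells of cage i must have product 4, so (1,2) = 1.
Cage b's pair has product 12; hence (1,4) = 4.
Column 5 already has 4, so (1,5) = 3.
Column 4 now contains 4; hence (2,4) = 3.
Column 2 now contains 3, leaving (3,2) = 4.
Cage d's pair has product 12; hence (3,3) = 3.
3 is placed in row 2, leaving (2,3) = 4.
The full grid is 2 1 5 4 3 / 1 2 4 3 5 / 5 4 3 1 2 / 3 5 1 2 4 / 4 3 2 5 1.

1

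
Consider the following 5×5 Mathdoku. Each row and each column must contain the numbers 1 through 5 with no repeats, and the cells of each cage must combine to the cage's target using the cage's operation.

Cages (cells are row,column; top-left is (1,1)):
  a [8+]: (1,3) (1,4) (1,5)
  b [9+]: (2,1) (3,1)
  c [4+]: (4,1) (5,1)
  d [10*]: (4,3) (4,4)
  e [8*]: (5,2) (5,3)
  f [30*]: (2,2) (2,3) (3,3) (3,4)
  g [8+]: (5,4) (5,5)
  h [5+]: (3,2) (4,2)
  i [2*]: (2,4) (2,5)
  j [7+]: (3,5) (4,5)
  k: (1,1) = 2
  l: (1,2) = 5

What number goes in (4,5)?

4

Cage k is given, so (1,1) = 2.
Cage l is a single given cell, leaving (1,2) = 5.
Row 2 needs a 4, and only (2,1) is open for it.
4 is placed in column 1, so (3,1) = 5.
Cage f needs product 30, leaving (2,3) = 5.
Column 3 now contains 5, so (4,3) = 2.
Row 4 already has 2; hence (4,4) = 5.
Column 3 already has 2, leaving (5,3) = 4.
Column 4 now contains 5, leaving (5,4) = 3.
Row 5 already has 3, which forces (5,5) = 5.
Cage c's pair has sum 4, which forces (4,1) = 3.
Row 4 already has 3, so (4,5) = 4.
Row 5 already has 3, so (5,1) = 1.
Row 5 already has 4, which forces (5,2) = 2.
The 3 cells of cage a must have sum 8; hence (1,4) = 4.
Cage h's pair has sum 5, leaving (3,2) = 4.
Cage f has product 30, which forces (3,4) = 2.
Column 5 now contains 4, leaving (3,5) = 3.
4 is placed in row 4, leaving (4,2) = 1.
Cage a needs sum 8, so (1,3) = 3.
Column 5 now contains 3, so (1,5) = 1.
1 is placed in column 2, leaving (2,2) = 3.
Column 4 now contains 2, leaving (2,4) = 1.
Cage i's pair has product 2, which forces (2,5) = 2.
Row 3 now contains 3; hence (3,3) = 1.
Filled in: 2 5 3 4 1 / 4 3 5 1 2 / 5 4 1 2 3 / 3 1 2 5 4 / 1 2 4 3 5.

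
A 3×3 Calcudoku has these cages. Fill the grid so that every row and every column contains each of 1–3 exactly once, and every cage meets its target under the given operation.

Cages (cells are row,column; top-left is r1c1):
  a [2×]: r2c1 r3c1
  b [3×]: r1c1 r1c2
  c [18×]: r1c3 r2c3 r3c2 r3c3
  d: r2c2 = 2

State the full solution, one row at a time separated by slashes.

Cage d is given, leaving r2c2 = 2.
Cage c has product 18, leaving r3c2 = 3.
Cage b's pair has product 3; hence r1c1 = 3.
3 is placed in column 2, which forces r1c2 = 1.
Row 1 now contains 1, leaving r1c3 = 2.
Row 2 now contains 2, leaving r2c1 = 1.
Row 2 already has 1, leaving r2c3 = 3.
Cage a needs two cells with product 2, leaving r3c1 = 2.
Column 3 already has 2, so r3c3 = 1.

3 1 2 / 1 2 3 / 2 3 1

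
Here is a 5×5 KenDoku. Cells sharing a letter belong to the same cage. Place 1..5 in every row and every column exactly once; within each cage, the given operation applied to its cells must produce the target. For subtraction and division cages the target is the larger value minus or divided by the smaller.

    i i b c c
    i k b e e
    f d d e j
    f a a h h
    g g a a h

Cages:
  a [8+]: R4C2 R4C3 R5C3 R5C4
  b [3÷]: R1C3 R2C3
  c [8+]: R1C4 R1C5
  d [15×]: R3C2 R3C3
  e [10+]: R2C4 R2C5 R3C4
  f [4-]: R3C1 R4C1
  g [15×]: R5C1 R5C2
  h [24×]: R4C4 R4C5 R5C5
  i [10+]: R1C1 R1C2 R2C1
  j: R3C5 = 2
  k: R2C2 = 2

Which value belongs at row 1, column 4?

Cage k is given, which forces R2C2 = 2.
J is a freebie, so R3C5 = 2.
The 3 cells of cage h must have product 24, so R4C4 = 2.
Row 1 needs a 2, and only R1C1 is open for it.
In row 1, 1 can only go at R1C3, so R1C3 = 1.
Column 3 now contains 1, which forces R2C3 = 3.
3 is placed in column 3; hence R3C3 = 5.
Cage a has sum 8, so R4C2 = 1.
Cage a needs sum 8; hence R4C3 = 4.
Row 4 now contains 4, so R4C5 = 3.
Cage a needs sum 8; hence R5C3 = 2.
Cage a needs sum 8, which forces R5C4 = 1.
Column 5 already has 3, which forces R5C5 = 4.
Cage c needs two cells with sum 8, which forces R1C4 = 3.
Column 5 already has 3, so R1C5 = 5.
Cage e has sum 10, which forces R2C4 = 5.
The 3 cells of cage e must have sum 10, which forces R2C5 = 1.
Row 3 already has 5; hence R3C1 = 1.
Row 3 already has 5, so R3C2 = 3.
Cage e needs sum 10, so R3C4 = 4.
Row 4 already has 1; hence R4C1 = 5.
5 is placed in column 1, which forces R5C1 = 3.
Column 2 now contains 3, so R5C2 = 5.
3 is placed in row 1, which forces R1C2 = 4.
5 is placed in row 2, so R2C1 = 4.
Completed grid: 2 4 1 3 5 / 4 2 3 5 1 / 1 3 5 4 2 / 5 1 4 2 3 / 3 5 2 1 4.

3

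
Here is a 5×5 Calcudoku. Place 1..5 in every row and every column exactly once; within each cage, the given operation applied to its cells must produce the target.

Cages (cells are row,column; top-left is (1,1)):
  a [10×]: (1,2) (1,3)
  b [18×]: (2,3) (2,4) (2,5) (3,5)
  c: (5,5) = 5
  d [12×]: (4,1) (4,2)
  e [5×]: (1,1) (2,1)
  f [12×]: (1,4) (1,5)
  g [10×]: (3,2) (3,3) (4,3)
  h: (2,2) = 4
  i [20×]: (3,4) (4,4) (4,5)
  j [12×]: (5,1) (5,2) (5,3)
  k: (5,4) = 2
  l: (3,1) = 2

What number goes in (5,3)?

Cage h is a single given cell, which forces (2,2) = 4.
Cage l is given, which forces (3,1) = 2.
Cage b has product 18; hence (3,5) = 3.
Column 2 now contains 4, which forces (4,2) = 3.
Column 2 already has 3; hence (5,2) = 1.
K is a freebie, so (5,4) = 2.
Cage c is a single given cell, which forces (5,5) = 5.
The two cells of cage f must have product 12, leaving (1,4) = 3.
3 is placed in column 5, so (1,5) = 4.
Column 4 already has 3, leaving (2,4) = 1.
Row 2 now contains 1, leaving (2,5) = 2.
Column 2 already has 1, leaving (3,2) = 5.
Cage g has product 10, which forces (3,3) = 1.
5 is placed in row 3, which forces (3,4) = 4.
Row 4 now contains 3; hence (4,1) = 4.
The 3 cells of cage g must have product 10, which forces (4,3) = 2.
Column 4 already has 4, which forces (4,4) = 5.
Column 5 now contains 4, which forces (4,5) = 1.
Column 1 now contains 4; hence (5,1) = 3.
3 is placed in row 5, leaving (5,3) = 4.
The two cells of cage e must have product 5, leaving (1,1) = 1.
5 is placed in column 2, so (1,2) = 2.
2 is placed in column 3, so (1,3) = 5.
Row 2 now contains 1; hence (2,1) = 5.
Row 2 now contains 2; hence (2,3) = 3.
Completed grid: 1 2 5 3 4 / 5 4 3 1 2 / 2 5 1 4 3 / 4 3 2 5 1 / 3 1 4 2 5.

4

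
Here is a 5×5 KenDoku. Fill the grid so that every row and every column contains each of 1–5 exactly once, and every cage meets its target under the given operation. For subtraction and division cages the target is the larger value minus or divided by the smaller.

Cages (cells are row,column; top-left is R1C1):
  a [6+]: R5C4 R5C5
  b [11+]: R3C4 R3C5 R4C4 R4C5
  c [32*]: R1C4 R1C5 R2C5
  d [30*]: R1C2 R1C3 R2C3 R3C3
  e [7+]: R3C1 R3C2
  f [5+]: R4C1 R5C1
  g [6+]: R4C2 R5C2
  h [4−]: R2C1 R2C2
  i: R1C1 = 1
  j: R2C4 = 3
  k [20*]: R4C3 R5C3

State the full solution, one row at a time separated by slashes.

Cage i is a single given cell; hence R1C1 = 1.
The 3 cells of cage c must have product 32, which forces R1C4 = 4.
Cage c needs product 32, leaving R1C5 = 2.
Column 1 now contains 1; hence R2C1 = 5.
5 is placed in row 2, so R2C2 = 1.
Cage j is a single given cell; hence R2C4 = 3.
The 3 cells of cage c must have product 32, leaving R2C5 = 4.
3 is placed in row 2, which forces R2C3 = 2.
The 4 cells of cage d must have product 30; hence R3C3 = 1.
The only place for 3 in row 5 is R5C1.
Column 1 now contains 3, leaving R4C1 = 2.
Row 4 already has 2; hence R4C2 = 4.
Row 4 already has 4, so R4C3 = 5.
Row 4 already has 5; hence R4C4 = 1.
Row 4 now contains 1, leaving R4C5 = 3.
Column 2 already has 4, so R5C2 = 2.
Column 3 already has 5, leaving R5C3 = 4.
Column 4 already has 1, so R5C4 = 5.
5 is placed in row 5; hence R5C5 = 1.
The 4 cells of cage d must have product 30, leaving R1C2 = 5.
Column 3 already has 5, so R1C3 = 3.
Column 1 already has 2, leaving R3C1 = 4.
Cage e's pair has sum 7, which forces R3C2 = 3.
5 is placed in column 4, leaving R3C4 = 2.
Column 5 already has 3, which forces R3C5 = 5.

1 5 3 4 2 / 5 1 2 3 4 / 4 3 1 2 5 / 2 4 5 1 3 / 3 2 4 5 1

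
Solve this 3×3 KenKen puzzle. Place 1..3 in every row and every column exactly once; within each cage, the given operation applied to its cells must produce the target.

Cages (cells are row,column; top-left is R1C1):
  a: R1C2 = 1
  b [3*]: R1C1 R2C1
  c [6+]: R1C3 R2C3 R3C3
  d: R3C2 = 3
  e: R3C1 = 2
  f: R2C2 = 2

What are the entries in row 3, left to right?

2 3 1

Cage a is given, so R1C2 = 1.
F is a freebie, which forces R2C2 = 2.
E is a freebie, which forces R3C1 = 2.
Cage d is given, leaving R3C2 = 3.
3 is placed in row 3, leaving R3C3 = 1.
1 is placed in row 1, leaving R1C1 = 3.
Cage c has sum 6; hence R1C3 = 2.
Cage b needs two cells with product 3, leaving R2C1 = 1.
1 is placed in column 3, leaving R2C3 = 3.
Completed grid: 3 1 2 / 1 2 3 / 2 3 1.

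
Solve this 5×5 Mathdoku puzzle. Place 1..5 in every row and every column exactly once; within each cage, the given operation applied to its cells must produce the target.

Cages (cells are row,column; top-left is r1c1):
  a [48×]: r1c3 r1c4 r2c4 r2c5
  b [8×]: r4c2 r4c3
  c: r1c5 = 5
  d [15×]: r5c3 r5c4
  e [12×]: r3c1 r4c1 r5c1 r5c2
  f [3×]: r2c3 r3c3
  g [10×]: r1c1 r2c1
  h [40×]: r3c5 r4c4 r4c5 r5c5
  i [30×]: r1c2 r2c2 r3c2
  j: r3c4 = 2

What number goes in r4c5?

Cage c is a single given cell, leaving r1c5 = 5.
Cage j is given; hence r3c4 = 2.
Row 1 already has 5; hence r1c1 = 2.
2 is placed in row 1; hence r1c2 = 3.
The two cells of cage g must have product 10, leaving r2c1 = 5.
Row 2 now contains 5, which forces r2c2 = 2.
Column 2 now contains 3, which forces r3c2 = 5.
Column 2 already has 2; hence r4c2 = 4.
4 is placed in row 4, which forces r4c3 = 2.
The 4 cells of cage h must have product 40, which forces r4c4 = 5.
Row 4 now contains 2, which forces r4c5 = 1.
Column 2 already has 2; hence r5c2 = 1.
Column 4 now contains 5, so r5c4 = 3.
Cage a has product 48; hence r1c3 = 4.
Cage a needs product 48, which forces r1c4 = 1.
Cage a needs product 48, so r2c4 = 4.
Cage a needs product 48, so r2c5 = 3.
Cage e needs product 12; hence r3c1 = 1.
Row 3 now contains 1, which forces r3c3 = 3.
Column 5 now contains 1; hence r3c5 = 4.
Row 4 already has 1, which forces r4c1 = 3.
Row 5 already has 3, leaving r5c1 = 4.
Row 5 already has 3, leaving r5c3 = 5.
Cage h needs product 40, which forces r5c5 = 2.
Row 2 now contains 3, leaving r2c3 = 1.
The full grid is 2 3 4 1 5 / 5 2 1 4 3 / 1 5 3 2 4 / 3 4 2 5 1 / 4 1 5 3 2.

1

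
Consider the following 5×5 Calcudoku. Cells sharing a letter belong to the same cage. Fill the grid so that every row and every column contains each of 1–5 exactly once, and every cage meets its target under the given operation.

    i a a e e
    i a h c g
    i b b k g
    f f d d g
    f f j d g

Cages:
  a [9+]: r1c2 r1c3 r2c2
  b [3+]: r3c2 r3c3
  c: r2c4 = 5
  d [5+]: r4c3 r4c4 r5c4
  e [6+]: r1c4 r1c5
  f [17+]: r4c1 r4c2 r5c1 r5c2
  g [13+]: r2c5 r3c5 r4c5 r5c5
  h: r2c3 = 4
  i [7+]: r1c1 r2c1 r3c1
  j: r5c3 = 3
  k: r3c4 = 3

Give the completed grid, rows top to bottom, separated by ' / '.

Cage h is given; hence r2c3 = 4.
Cage c is a single given cell, so r2c4 = 5.
Cage k is given, so r3c4 = 3.
Column 4 already has 3, leaving r4c4 = 1.
Cage j is a single given cell, which forces r5c3 = 3.
Column 4 already has 1, leaving r5c4 = 2.
Column 4 already has 2, so r1c4 = 4.
Cage e needs two cells with sum 6, leaving r1c5 = 2.
Row 4 already has 1; hence r4c3 = 2.
2 is placed in row 1, which forces r1c1 = 1.
Row 1 now contains 1, which forces r1c3 = 5.
The 3 cells of cage i must have sum 7, which forces r2c1 = 2.
Cage i needs sum 7, leaving r3c1 = 4.
Cage b's pair has sum 3, so r3c2 = 2.
2 is placed in column 3, which forces r3c3 = 1.
Row 3 already has 1, so r3c5 = 5.
Column 1 now contains 4; hence r5c1 = 5.
5 is placed in row 5; hence r5c2 = 4.
4 is placed in row 5; hence r5c5 = 1.
Row 1 already has 5, so r1c2 = 3.
The 3 cells of cage a must have sum 9, so r2c2 = 1.
Column 5 already has 1, leaving r2c5 = 3.
Column 1 already has 5, so r4c1 = 3.
Cage f needs sum 17, so r4c2 = 5.
The 4 cells of cage g must have sum 13, leaving r4c5 = 4.

1 3 5 4 2 / 2 1 4 5 3 / 4 2 1 3 5 / 3 5 2 1 4 / 5 4 3 2 1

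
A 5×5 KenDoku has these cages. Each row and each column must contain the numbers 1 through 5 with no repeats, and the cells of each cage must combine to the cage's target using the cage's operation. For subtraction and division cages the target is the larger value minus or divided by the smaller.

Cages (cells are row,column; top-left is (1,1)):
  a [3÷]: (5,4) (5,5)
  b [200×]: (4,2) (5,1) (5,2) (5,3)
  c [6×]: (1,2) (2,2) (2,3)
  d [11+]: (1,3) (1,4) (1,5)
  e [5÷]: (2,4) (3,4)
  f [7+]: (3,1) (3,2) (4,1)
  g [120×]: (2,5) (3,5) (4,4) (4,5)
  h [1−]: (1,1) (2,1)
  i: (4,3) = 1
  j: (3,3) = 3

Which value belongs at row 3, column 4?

5

Cage j is given, so (3,3) = 3.
The 4 cells of cage b must have product 200, so (4,2) = 5.
Cage i is a single given cell, so (4,3) = 1.
Column 3 already has 1, so (2,3) = 2.
The only place for 1 in row 1 is (1,2).
Column 2 now contains 1, which forces (2,2) = 3.
Cage f has sum 7, leaving (3,1) = 1.
1 is placed in row 3, which forces (3,4) = 5.
Column 4 already has 5, which forces (2,4) = 1.
Cage g has product 120, so (2,5) = 5.
Column 4 already has 1, so (5,4) = 3.
3 is placed in row 5, which forces (5,5) = 1.
The 3 cells of cage d must have sum 11, so (1,3) = 5.
5 is placed in row 2, leaving (2,1) = 4.
Column 1 now contains 4, which forces (4,1) = 2.
Row 4 already has 2, which forces (4,4) = 4.
Cage g has product 120, so (4,5) = 3.
Column 1 now contains 2, leaving (5,1) = 5.
Column 3 now contains 5, which forces (5,3) = 4.
Row 1 already has 5, which forces (1,1) = 3.
Column 4 now contains 4; hence (1,4) = 2.
Cage d needs sum 11, leaving (1,5) = 4.
Cage f needs sum 7; hence (3,2) = 4.
The 4 cells of cage g must have product 120, so (3,5) = 2.
Row 5 now contains 4, leaving (5,2) = 2.
The full grid is 3 1 5 2 4 / 4 3 2 1 5 / 1 4 3 5 2 / 2 5 1 4 3 / 5 2 4 3 1.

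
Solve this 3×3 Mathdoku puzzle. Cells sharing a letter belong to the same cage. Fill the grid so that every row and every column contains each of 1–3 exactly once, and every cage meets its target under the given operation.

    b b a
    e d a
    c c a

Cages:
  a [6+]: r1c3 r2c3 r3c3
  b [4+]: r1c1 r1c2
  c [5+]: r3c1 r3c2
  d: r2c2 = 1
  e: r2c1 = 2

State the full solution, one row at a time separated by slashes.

E is a freebie, leaving r2c1 = 2.
Cage d is a single given cell, leaving r2c2 = 1.
Row 2 already has 1, leaving r2c3 = 3.
Column 1 now contains 2, so r3c1 = 3.
Row 3 already has 3, which forces r3c2 = 2.
2 is placed in row 3, leaving r3c3 = 1.
3 is placed in column 1, so r1c1 = 1.
Column 2 now contains 1, leaving r1c2 = 3.
Column 3 now contains 1; hence r1c3 = 2.

1 3 2 / 2 1 3 / 3 2 1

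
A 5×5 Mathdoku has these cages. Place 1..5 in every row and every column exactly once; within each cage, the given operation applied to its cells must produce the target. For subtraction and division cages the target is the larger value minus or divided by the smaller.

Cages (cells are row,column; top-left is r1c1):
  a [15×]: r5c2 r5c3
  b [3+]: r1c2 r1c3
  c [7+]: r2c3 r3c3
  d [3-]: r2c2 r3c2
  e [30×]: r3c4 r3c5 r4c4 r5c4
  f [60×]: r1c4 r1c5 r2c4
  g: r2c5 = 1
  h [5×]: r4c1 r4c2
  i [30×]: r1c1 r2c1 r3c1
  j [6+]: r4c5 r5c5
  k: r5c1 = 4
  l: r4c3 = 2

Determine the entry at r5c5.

2

G is a freebie, so r2c5 = 1.
Cage l is given; hence r4c3 = 2.
Cage k is a single given cell, which forces r5c1 = 4.
Cage b needs two cells with sum 3; hence r1c2 = 2.
Column 3 now contains 2, leaving r1c3 = 1.
Cage j's pair has sum 6, leaving r4c5 = 4.
Cage j needs two cells with sum 6, which forces r5c5 = 2.
The two cells of cage d must have difference 3, so r2c2 = 4.
Row 2 now contains 4; hence r2c3 = 3.
3 is placed in row 2; hence r2c4 = 5.
Cage d needs two cells with difference 3, so r3c2 = 1.
Column 3 now contains 3, which forces r3c3 = 4.
The 4 cells of cage e must have product 30, leaving r3c4 = 2.
1 is placed in column 2; hence r4c2 = 5.
Column 2 now contains 5, leaving r5c2 = 3.
Column 3 now contains 3; hence r5c3 = 5.
3 is placed in row 5, so r5c4 = 1.
Cage f has product 60; hence r1c4 = 4.
Cage f needs product 60, which forces r1c5 = 3.
Row 2 now contains 5, so r2c1 = 2.
Cage e has product 30, so r3c5 = 5.
5 is placed in row 4, so r4c1 = 1.
Column 4 now contains 1, so r4c4 = 3.
Row 1 now contains 3, so r1c1 = 5.
Row 3 already has 5; hence r3c1 = 3.
Completed grid: 5 2 1 4 3 / 2 4 3 5 1 / 3 1 4 2 5 / 1 5 2 3 4 / 4 3 5 1 2.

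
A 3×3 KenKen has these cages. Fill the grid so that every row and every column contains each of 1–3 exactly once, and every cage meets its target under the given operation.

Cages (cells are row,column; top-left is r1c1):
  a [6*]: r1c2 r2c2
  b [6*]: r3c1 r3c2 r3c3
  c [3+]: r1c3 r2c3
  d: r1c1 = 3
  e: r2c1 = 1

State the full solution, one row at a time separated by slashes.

D is a freebie; hence r1c1 = 3.
Row 1 now contains 3, which forces r1c2 = 2.
2 is placed in row 1, leaving r1c3 = 1.
Cage e is a single given cell, which forces r2c1 = 1.
2 is placed in column 2, so r2c2 = 3.
Column 3 now contains 1, leaving r2c3 = 2.
Column 1 already has 1; hence r3c1 = 2.
3 is placed in column 2, which forces r3c2 = 1.
Column 3 now contains 2, which forces r3c3 = 3.

3 2 1 / 1 3 2 / 2 1 3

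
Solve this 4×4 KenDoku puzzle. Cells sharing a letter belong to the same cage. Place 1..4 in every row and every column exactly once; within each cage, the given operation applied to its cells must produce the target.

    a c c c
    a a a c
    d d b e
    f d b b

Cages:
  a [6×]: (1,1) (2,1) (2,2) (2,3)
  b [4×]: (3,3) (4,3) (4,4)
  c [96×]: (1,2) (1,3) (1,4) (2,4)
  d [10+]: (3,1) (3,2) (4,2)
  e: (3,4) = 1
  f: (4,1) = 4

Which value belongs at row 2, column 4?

Cage a has product 6, which forces (1,1) = 1.
Cage c has product 96, so (2,4) = 4.
Cage e is given, leaving (3,4) = 1.
Cage f is a single given cell, which forces (4,1) = 4.
Row 4 now contains 4; hence (4,2) = 3.
Row 4 now contains 4, which forces (4,3) = 1.
Column 4 already has 1, leaving (4,4) = 2.
Column 4 already has 2, which forces (1,4) = 3.
The 4 cells of cage a must have product 6, leaving (2,2) = 1.
Column 1 now contains 4; hence (3,1) = 3.
The 3 cells of cage d must have sum 10, so (3,2) = 4.
Row 3 now contains 1, which forces (3,3) = 2.
Column 2 now contains 4, which forces (1,2) = 2.
2 is placed in column 3, leaving (1,3) = 4.
Column 1 now contains 3, leaving (2,1) = 2.
2 is placed in column 3, leaving (2,3) = 3.
Filled in: 1 2 4 3 / 2 1 3 4 / 3 4 2 1 / 4 3 1 2.

4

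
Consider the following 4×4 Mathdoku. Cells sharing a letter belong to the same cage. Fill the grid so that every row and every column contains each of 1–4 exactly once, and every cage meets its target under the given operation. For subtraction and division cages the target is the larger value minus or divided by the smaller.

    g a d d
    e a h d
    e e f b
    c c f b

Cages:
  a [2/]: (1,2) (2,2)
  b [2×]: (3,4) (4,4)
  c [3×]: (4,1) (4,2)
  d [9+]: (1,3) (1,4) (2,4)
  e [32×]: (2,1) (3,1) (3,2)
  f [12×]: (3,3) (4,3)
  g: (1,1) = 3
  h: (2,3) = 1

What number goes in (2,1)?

4

G is a freebie; hence (1,1) = 3.
Cage e has product 32, which forces (2,1) = 4.
H is a freebie, leaving (2,3) = 1.
The 3 cells of cage e must have product 32, leaving (3,1) = 2.
Cage e has product 32, which forces (3,2) = 4.
Row 3 already has 4, so (3,3) = 3.
Row 3 now contains 2, so (3,4) = 1.
Column 1 already has 3; hence (4,1) = 1.
Row 4 now contains 1; hence (4,2) = 3.
Column 3 already has 3; hence (4,3) = 4.
Column 4 now contains 1, so (4,4) = 2.
Cage a's pair has quotient 2, which forces (1,2) = 1.
Column 3 already has 4, so (1,3) = 2.
Column 4 now contains 2, so (1,4) = 4.
Row 2 already has 1; hence (2,2) = 2.
Column 4 now contains 2, leaving (2,4) = 3.
The full grid is 3 1 2 4 / 4 2 1 3 / 2 4 3 1 / 1 3 4 2.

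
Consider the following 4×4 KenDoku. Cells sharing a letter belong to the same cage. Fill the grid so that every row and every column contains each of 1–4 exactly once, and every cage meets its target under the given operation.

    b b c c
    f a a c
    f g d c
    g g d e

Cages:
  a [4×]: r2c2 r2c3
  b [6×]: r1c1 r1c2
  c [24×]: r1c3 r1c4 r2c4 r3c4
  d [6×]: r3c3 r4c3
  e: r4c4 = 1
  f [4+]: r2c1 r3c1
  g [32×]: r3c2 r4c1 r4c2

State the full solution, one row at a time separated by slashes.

2 3 1 4 / 3 1 4 2 / 1 4 2 3 / 4 2 3 1

The 3 cells of cage g must have product 32, leaving r3c2 = 4.
Cage g needs product 32; hence r4c1 = 4.
The 3 cells of cage g must have product 32; hence r4c2 = 2.
Row 4 already has 2, leaving r4c3 = 3.
E is a freebie; hence r4c4 = 1.
Cage b's pair has product 6, so r1c1 = 2.
2 is placed in column 2, which forces r1c2 = 3.
The 4 cells of cage c must have product 24, which forces r1c3 = 1.
Row 1 now contains 3, so r1c4 = 4.
Column 2 already has 4, which forces r2c2 = 1.
Cage a's pair has product 4, leaving r2c3 = 4.
Column 3 now contains 3, which forces r3c3 = 2.
Row 3 now contains 2, leaving r3c4 = 3.
Row 2 now contains 1, leaving r2c1 = 3.
Column 4 already has 3; hence r2c4 = 2.
3 is placed in row 3, so r3c1 = 1.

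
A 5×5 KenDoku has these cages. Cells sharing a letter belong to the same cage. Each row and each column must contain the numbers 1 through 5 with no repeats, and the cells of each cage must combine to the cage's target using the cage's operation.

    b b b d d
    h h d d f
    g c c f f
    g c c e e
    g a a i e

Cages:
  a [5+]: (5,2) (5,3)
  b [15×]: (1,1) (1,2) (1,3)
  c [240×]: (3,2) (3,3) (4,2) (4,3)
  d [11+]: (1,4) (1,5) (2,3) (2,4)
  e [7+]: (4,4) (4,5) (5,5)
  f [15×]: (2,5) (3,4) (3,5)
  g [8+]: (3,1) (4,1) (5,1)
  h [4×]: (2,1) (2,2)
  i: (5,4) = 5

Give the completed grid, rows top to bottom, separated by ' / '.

3 5 1 4 2 / 4 1 2 3 5 / 2 4 5 1 3 / 5 3 4 2 1 / 1 2 3 5 4

Cage i is given; hence (5,4) = 5.
The only place for 2 in row 3 is (3,1).
Cage g has sum 8, leaving (4,1) = 5.
Cage g has sum 8, leaving (5,1) = 1.
Column 1 now contains 1, leaving (1,1) = 3.
Column 1 now contains 1, so (2,1) = 4.
Cage h's pair has product 4, leaving (2,2) = 1.
Column 2 now contains 1, which forces (1,2) = 5.
Cage b needs product 15, leaving (1,3) = 1.
Column 2 already has 5, leaving (3,2) = 4.
Row 3 already has 4; hence (3,3) = 5.
Column 2 now contains 4, leaving (4,2) = 3.
3 is placed in row 4, leaving (4,3) = 4.
Column 2 already has 3, leaving (5,2) = 2.
2 is placed in row 5; hence (5,3) = 3.
Row 5 now contains 3, leaving (5,5) = 4.
The 4 cells of cage d must have sum 11, so (1,4) = 4.
Column 5 now contains 4, leaving (1,5) = 2.
3 is placed in column 3, which forces (2,3) = 2.
The 4 cells of cage d must have sum 11; hence (2,4) = 3.
Cage f needs product 15, which forces (2,5) = 5.
3 is placed in column 4, leaving (3,4) = 1.
1 is placed in row 3, leaving (3,5) = 3.
Column 4 now contains 1, so (4,4) = 2.
Column 5 now contains 2; hence (4,5) = 1.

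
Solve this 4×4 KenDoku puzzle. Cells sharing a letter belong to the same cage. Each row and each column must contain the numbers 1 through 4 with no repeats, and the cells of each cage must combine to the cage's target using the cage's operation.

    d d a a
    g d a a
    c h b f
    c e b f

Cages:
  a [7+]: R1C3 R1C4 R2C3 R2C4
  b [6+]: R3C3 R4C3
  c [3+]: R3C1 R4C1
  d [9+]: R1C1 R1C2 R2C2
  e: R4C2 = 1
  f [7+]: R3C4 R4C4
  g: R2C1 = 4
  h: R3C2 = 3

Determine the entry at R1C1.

3

Cage g is a single given cell, so R2C1 = 4.
Cage h is a single given cell, which forces R3C2 = 3.
3 is placed in row 3, leaving R3C4 = 4.
E is a freebie, which forces R4C2 = 1.
Column 4 already has 4; hence R4C4 = 3.
Cage d needs sum 9, so R1C1 = 3.
The 3 cells of cage d must have sum 9, so R1C2 = 4.
3 is placed in row 1, leaving R1C3 = 1.
Row 1 now contains 1, so R1C4 = 2.
Column 2 now contains 3, leaving R2C2 = 2.
Column 3 already has 1, which forces R2C3 = 3.
2 is placed in column 4, leaving R2C4 = 1.
Cage c's pair has sum 3, leaving R3C1 = 1.
Row 3 already has 4, which forces R3C3 = 2.
Row 4 now contains 1, so R4C1 = 2.
The two cells of cage b must have sum 6, so R4C3 = 4.
The full grid is 3 4 1 2 / 4 2 3 1 / 1 3 2 4 / 2 1 4 3.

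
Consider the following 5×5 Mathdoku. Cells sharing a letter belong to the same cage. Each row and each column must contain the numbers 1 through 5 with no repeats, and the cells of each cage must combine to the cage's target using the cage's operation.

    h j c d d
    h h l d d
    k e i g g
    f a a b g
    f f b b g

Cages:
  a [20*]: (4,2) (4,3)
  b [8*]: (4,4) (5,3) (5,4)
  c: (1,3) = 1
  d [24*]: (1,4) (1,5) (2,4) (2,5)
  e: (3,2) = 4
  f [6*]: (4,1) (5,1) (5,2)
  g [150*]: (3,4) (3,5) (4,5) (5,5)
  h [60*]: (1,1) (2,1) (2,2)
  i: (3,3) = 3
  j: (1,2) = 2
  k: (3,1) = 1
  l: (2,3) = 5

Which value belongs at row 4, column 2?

5

Cage j is a single given cell, so (1,2) = 2.
Cage c is given, leaving (1,3) = 1.
Cage l is a single given cell, which forces (2,3) = 5.
Cage k is a single given cell, which forces (3,1) = 1.
E is a freebie, so (3,2) = 4.
Cage i is given, so (3,3) = 3.
The 4 cells of cage g must have product 150, leaving (3,4) = 5.
Row 3 now contains 3, which forces (3,5) = 2.
Column 2 already has 4, leaving (4,2) = 5.
Column 3 now contains 5; hence (4,3) = 4.
Row 4 already has 5, which forces (4,5) = 3.
Column 3 already has 4, which forces (5,3) = 2.
Column 5 now contains 3, which forces (5,5) = 5.
Cage h has product 60, so (1,1) = 5.
Cage d needs product 24, which forces (1,4) = 3.
Column 5 now contains 3; hence (1,5) = 4.
The 3 cells of cage h must have product 60, which forces (2,1) = 4.
Column 2 already has 4, so (2,2) = 3.
The 4 cells of cage d must have product 24, which forces (2,4) = 2.
The 4 cells of cage d must have product 24, so (2,5) = 1.
Row 4 now contains 3, leaving (4,1) = 2.
Cage b has product 8, leaving (4,4) = 1.
Row 5 now contains 2, leaving (5,1) = 3.
Cage f needs product 6, leaving (5,2) = 1.
Cage b has product 8, leaving (5,4) = 4.
The full grid is 5 2 1 3 4 / 4 3 5 2 1 / 1 4 3 5 2 / 2 5 4 1 3 / 3 1 2 4 5.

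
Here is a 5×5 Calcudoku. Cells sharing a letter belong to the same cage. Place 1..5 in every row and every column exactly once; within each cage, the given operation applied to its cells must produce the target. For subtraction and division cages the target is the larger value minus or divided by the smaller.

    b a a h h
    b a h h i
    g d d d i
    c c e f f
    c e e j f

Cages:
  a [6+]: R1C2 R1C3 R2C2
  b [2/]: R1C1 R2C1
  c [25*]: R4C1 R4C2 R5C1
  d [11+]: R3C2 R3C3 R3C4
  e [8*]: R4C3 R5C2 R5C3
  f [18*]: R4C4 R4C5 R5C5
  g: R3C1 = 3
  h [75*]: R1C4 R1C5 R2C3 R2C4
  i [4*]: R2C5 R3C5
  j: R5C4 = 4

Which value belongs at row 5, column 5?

Cage g is a single given cell, leaving R3C1 = 3.
The 3 cells of cage c must have product 25, which forces R4C1 = 1.
Cage c has product 25, which forces R4C2 = 5.
Cage f needs product 18, leaving R4C4 = 3.
Cage f needs product 18, leaving R4C5 = 2.
The 3 cells of cage c must have product 25, leaving R5C1 = 5.
J is a freebie, leaving R5C4 = 4.
Cage f needs product 18, so R5C5 = 3.
Cage h needs product 75, which forces R1C4 = 1.
The 4 cells of cage h must have product 75, which forces R1C5 = 5.
Cage h needs product 75, leaving R2C3 = 3.
Cage h has product 75, which forces R2C4 = 5.
Column 4 already has 5, which forces R3C4 = 2.
2 is placed in row 4, which forces R4C3 = 4.
Cage a needs sum 6; hence R1C2 = 3.
Column 3 now contains 3; hence R1C3 = 2.
Cage a needs sum 6, leaving R2C2 = 1.
Row 2 already has 1, leaving R2C5 = 4.
2 is placed in row 3, which forces R3C2 = 4.
4 is placed in column 3, leaving R3C3 = 5.
Column 5 already has 4, leaving R3C5 = 1.
Column 2 already has 1; hence R5C2 = 2.
2 is placed in column 3, which forces R5C3 = 1.
Row 1 now contains 2, which forces R1C1 = 4.
4 is placed in row 2, leaving R2C1 = 2.
Completed grid: 4 3 2 1 5 / 2 1 3 5 4 / 3 4 5 2 1 / 1 5 4 3 2 / 5 2 1 4 3.

3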